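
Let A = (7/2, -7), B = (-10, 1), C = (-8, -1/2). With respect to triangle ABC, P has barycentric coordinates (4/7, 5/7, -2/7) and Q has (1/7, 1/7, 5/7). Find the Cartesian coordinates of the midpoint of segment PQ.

Barycentric coordinates of the midpoint are the average: (5/14, 3/7, 3/14).
Converting: (5/14)·A + (3/7)·B + (3/14)·C = (-19/4, -61/28).

(-19/4, -61/28)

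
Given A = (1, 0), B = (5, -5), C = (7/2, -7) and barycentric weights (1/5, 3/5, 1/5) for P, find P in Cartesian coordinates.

P = (1/5)·A + (3/5)·B + (1/5)·C.
x-coordinate: (1/5)·1 + (3/5)·5 + (1/5)·(7/2) = 39/10.
y-coordinate: (1/5)·0 + (3/5)·(-5) + (1/5)·(-7) = -22/5.

(39/10, -22/5)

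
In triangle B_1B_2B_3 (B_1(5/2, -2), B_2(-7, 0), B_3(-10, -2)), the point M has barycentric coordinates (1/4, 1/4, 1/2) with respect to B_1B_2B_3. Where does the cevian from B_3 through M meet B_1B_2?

Line B_3M meets B_1B_2 where the B_3-coordinate vanishes; zeroing M's B_3-weight and renormalizing leaves B_1, B_2-weights 1/4 : 1/4 → (1/2, 1/2).
So N = (1/2)·B_1 + (1/2)·B_2 = (-9/4, -1).

(-9/4, -1)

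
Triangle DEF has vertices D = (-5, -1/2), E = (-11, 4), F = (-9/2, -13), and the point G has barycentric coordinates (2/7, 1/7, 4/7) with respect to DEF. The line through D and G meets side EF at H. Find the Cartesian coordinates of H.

(-29/5, -48/5)

Line DG meets EF where the D-coordinate vanishes; zeroing G's D-weight and renormalizing leaves E, F-weights 1/7 : 4/7 → (1/5, 4/5).
So H = (1/5)·E + (4/5)·F = (-29/5, -48/5).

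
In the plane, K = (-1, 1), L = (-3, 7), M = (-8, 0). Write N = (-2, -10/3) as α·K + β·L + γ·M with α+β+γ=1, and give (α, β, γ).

(4/3, -2/3, 1/3)

Signed area of the reference triangle: [KLM] = ½·((-1)·(7−0) + (-3)·(0−1) + (-8)·(1−7)) = ½·(-7 + 3 + 48) = 22.
[NLM] = ½·((-2)·(7−0) + (-3)·(0−(-10/3)) + (-8)·(-10/3−7)) = ½·(-14 − 10 + 248/3) = 88/3, so the K-coordinate is (88/3)/22 = 4/3.
[KNM] = ½·((-1)·(-10/3−0) + (-2)·(0−1) + (-8)·(1−(-10/3))) = ½·(10/3 + 2 − 104/3) = -44/3, so the L-coordinate is -2/3.
[KLN] = ½·((-1)·(7−(-10/3)) + (-3)·(-10/3−1) + (-2)·(1−7)) = ½·(-31/3 + 13 + 12) = 22/3, so the M-coordinate is 1/3.
Check: 4/3 − 2/3 + 1/3 = 1.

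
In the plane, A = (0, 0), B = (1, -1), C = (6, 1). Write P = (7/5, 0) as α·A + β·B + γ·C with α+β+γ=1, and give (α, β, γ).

(3/5, 1/5, 1/5)

Signed area of the reference triangle: [ABC] = ½·(0·(-1−1) + 1·(1−0) + 6·(0−(-1))) = ½·(0 + 1 + 6) = 7/2.
[PBC] = ½·((7/5)·(-1−1) + 1·(1−0) + 6·(0−(-1))) = ½·(-14/5 + 1 + 6) = 21/10, so the A-coordinate is (21/10)/(7/2) = 3/5.
[APC] = ½·(0·(0−1) + (7/5)·(1−0) + 6·(0−0)) = ½·(0 + 7/5 + 0) = 7/10, so the B-coordinate is 1/5.
[ABP] = ½·(0·(-1−0) + 1·(0−0) + (7/5)·(0−(-1))) = ½·(0 + 0 + 7/5) = 7/10, so the C-coordinate is 1/5.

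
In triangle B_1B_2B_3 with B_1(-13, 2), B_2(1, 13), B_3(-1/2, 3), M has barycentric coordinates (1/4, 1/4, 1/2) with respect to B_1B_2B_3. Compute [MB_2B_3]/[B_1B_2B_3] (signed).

1/4

The signed ratio [MB_2B_3]/[B_1B_2B_3] equals the barycentric coordinate of M at vertex B_1, which is 1/4.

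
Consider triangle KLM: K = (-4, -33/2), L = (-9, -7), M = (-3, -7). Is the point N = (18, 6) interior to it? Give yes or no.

no

Barycentric coordinates of N: (-26/19, -373/114, 643/114).
The three coordinates are negative, negative, positive; a point is interior exactly when all three are positive.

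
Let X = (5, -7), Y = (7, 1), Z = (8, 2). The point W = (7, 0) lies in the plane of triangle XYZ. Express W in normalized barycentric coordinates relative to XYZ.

(1/6, 1/2, 1/3)

Signed area of the reference triangle: [XYZ] = ½·(5·(1−2) + 7·(2−(-7)) + 8·(-7−1)) = ½·(-5 + 63 − 64) = -3.
[WYZ] = ½·(7·(1−2) + 7·(2−0) + 8·(0−1)) = ½·(-7 + 14 − 8) = -1/2, so the X-coordinate is (-1/2)/(-3) = 1/6.
[XWZ] = ½·(5·(0−2) + 7·(2−(-7)) + 8·(-7−0)) = ½·(-10 + 63 − 56) = -3/2, so the Y-coordinate is 1/2.
[XYW] = ½·(5·(1−0) + 7·(0−(-7)) + 7·(-7−1)) = ½·(5 + 49 − 56) = -1, so the Z-coordinate is 1/3.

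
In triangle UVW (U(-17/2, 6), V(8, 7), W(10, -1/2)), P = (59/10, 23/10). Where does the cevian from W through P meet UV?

Barycentric coordinates of P with respect to UVW: (1/5, 1/5, 3/5).
On side UV the W-coordinate is zero; dropping P's W-weight 3/5 and renormalizing the remaining 1/5 : 1/5 gives weights 1/2, 1/2 on U, V.
Q = (1/2)·(-17/2, 6) + (1/2)·(8, 7) = (-1/4, 13/2).

(-1/4, 13/2)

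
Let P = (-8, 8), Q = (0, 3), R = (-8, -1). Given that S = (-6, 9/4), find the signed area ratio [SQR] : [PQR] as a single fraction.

[PQR] = ½·((-8)·(3−(-1)) + 0·(-1−8) + (-8)·(8−3)) = ½·(-32 + 0 − 40) = -36.
[SQR] = ½·((-6)·(3−(-1)) + 0·(-1−(9/4)) + (-8)·(9/4−3)) = ½·(-24 + 0 + 6) = -9, so the ratio is (-9)/(-36) = 1/4.

1/4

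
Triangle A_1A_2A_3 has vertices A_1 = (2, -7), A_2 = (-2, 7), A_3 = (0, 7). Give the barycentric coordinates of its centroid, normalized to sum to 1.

The centroid is the average of the vertices, so each weight is 1/3.

(1/3, 1/3, 1/3)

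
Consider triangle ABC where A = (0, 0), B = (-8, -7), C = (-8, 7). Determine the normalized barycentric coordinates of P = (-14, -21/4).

(-3/4, 5/4, 1/2)

Signed area of the reference triangle: [ABC] = ½·(0·(-7−7) + (-8)·(7−0) + (-8)·(0−(-7))) = ½·(0 − 56 − 56) = -56.
[PBC] = ½·((-14)·(-7−7) + (-8)·(7−(-21/4)) + (-8)·(-21/4−(-7))) = ½·(196 − 98 − 14) = 42, so the A-coordinate is 42/(-56) = -3/4.
[APC] = ½·(0·(-21/4−7) + (-14)·(7−0) + (-8)·(0−(-21/4))) = ½·(0 − 98 − 42) = -70, so the B-coordinate is 5/4.
[ABP] = ½·(0·(-7−(-21/4)) + (-8)·(-21/4−0) + (-14)·(0−(-7))) = ½·(0 + 42 − 98) = -28, so the C-coordinate is 1/2.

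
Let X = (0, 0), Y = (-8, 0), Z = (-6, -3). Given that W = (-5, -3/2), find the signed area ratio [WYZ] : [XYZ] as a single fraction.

[XYZ] = ½·(0·(0−(-3)) + (-8)·(-3−0) + (-6)·(0−0)) = ½·(0 + 24 + 0) = 12.
[WYZ] = ½·((-5)·(0−(-3)) + (-8)·(-3−(-3/2)) + (-6)·(-3/2−0)) = ½·(-15 + 12 + 9) = 3, so the ratio is 3/12 = 1/4.

1/4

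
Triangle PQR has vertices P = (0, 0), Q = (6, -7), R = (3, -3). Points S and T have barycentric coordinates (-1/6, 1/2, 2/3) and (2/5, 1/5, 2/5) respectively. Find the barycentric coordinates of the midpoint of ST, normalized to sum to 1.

(7/60, 7/20, 8/15)

Since both coordinate triples sum to 1, the midpoint's barycentrics are the componentwise average.
(-1/6+2/5)/2 = 7/60; similarly 7/20 and 8/15.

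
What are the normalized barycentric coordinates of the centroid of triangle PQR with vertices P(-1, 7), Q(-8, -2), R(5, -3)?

The centroid is the average of the vertices, so each weight is 1/3.

(1/3, 1/3, 1/3)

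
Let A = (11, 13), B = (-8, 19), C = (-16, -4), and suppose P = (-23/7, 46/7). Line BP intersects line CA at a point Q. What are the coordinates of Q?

(-5/2, 9/2)

Barycentric coordinates of P with respect to ABC: (3/7, 1/7, 3/7).
On side CA the B-coordinate is zero; dropping P's B-weight 1/7 and renormalizing the remaining 3/7 : 3/7 gives weights 1/2, 1/2 on C, A.
Q = (1/2)·(-16, -4) + (1/2)·(11, 13) = (-5/2, 9/2).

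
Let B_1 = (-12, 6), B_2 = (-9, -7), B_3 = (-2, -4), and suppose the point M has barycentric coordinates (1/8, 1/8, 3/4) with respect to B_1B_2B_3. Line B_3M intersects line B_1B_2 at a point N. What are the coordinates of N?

(-21/2, -1/2)

Line B_3M meets B_1B_2 where the B_3-coordinate vanishes; zeroing M's B_3-weight and renormalizing leaves B_1, B_2-weights 1/8 : 1/8 → (1/2, 1/2).
So N = (1/2)·B_1 + (1/2)·B_2 = (-21/2, -1/2).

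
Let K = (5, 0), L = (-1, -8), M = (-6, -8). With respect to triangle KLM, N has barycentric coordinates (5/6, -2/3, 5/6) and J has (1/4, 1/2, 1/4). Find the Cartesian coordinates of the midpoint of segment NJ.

Barycentric coordinates of the midpoint are the average: (13/24, -1/12, 13/24).
Converting: (13/24)·K + (-1/12)·L + (13/24)·M = (-11/24, -11/3).

(-11/24, -11/3)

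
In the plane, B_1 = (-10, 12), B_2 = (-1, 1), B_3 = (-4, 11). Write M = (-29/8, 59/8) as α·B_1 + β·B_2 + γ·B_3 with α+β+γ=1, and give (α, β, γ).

(1/8, 3/8, 1/2)

Signed area of the reference triangle: [B_1B_2B_3] = ½·((-10)·(1−11) + (-1)·(11−12) + (-4)·(12−1)) = ½·(100 + 1 − 44) = 57/2.
[MB_2B_3] = ½·((-29/8)·(1−11) + (-1)·(11−(59/8)) + (-4)·(59/8−1)) = ½·(145/4 − 29/8 − 51/2) = 57/16, so the B_1-coordinate is (57/16)/(57/2) = 1/8.
[B_1MB_3] = ½·((-10)·(59/8−11) + (-29/8)·(11−12) + (-4)·(12−(59/8))) = ½·(145/4 + 29/8 − 37/2) = 171/16, so the B_2-coordinate is 3/8.
[B_1B_2M] = ½·((-10)·(1−(59/8)) + (-1)·(59/8−12) + (-29/8)·(12−1)) = ½·(255/4 + 37/8 − 319/8) = 57/4, so the B_3-coordinate is 1/2.
Check: 1/8 + 3/8 + 1/2 = 1.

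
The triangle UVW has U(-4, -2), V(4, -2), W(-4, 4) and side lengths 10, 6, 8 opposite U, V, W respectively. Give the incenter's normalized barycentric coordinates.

(5/12, 1/4, 1/3)

The incenter has barycentric coordinates proportional to the opposite side lengths: (10 : 6 : 8).
Normalizing by 10+6+8 = 24 gives (5/12, 1/4, 1/3).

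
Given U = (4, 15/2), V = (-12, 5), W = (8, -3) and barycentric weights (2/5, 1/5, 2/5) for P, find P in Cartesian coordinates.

(12/5, 14/5)

P = (2/5)·U + (1/5)·V + (2/5)·W.
x-coordinate: (2/5)·4 + (1/5)·(-12) + (2/5)·8 = 12/5.
y-coordinate: (2/5)·(15/2) + (1/5)·5 + (2/5)·(-3) = 14/5.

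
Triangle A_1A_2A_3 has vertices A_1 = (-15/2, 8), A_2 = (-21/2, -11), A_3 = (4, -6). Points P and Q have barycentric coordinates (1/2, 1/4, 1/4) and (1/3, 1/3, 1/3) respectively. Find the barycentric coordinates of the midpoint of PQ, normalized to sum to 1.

(5/12, 7/24, 7/24)

Since both coordinate triples sum to 1, the midpoint's barycentrics are the componentwise average.
(1/2+1/3)/2 = 5/12; similarly 7/24 and 7/24.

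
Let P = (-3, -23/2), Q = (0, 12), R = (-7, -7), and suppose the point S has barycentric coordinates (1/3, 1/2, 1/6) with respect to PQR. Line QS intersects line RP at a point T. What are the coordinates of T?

(-13/3, -10)

Line QS meets RP where the Q-coordinate vanishes; zeroing S's Q-weight and renormalizing leaves R, P-weights 1/6 : 1/3 → (1/3, 2/3).
So T = (1/3)·R + (2/3)·P = (-13/3, -10).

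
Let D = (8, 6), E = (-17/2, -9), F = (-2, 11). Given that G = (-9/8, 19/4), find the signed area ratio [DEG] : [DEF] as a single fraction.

1/2

[DEF] = ½·(8·(-9−11) + (-17/2)·(11−6) + (-2)·(6−(-9))) = ½·(-160 − 85/2 − 30) = -465/4.
[DEG] = ½·(8·(-9−(19/4)) + (-17/2)·(19/4−6) + (-9/8)·(6−(-9))) = ½·(-110 + 85/8 − 135/8) = -465/8, so the ratio is (-465/8)/(-465/4) = 1/2.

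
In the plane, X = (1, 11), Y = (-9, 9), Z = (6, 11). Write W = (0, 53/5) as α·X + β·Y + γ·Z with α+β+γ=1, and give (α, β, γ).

Signed area of the reference triangle: [XYZ] = ½·(1·(9−11) + (-9)·(11−11) + 6·(11−9)) = ½·(-2 + 0 + 12) = 5.
[WYZ] = ½·(0·(9−11) + (-9)·(11−(53/5)) + 6·(53/5−9)) = ½·(0 − 18/5 + 48/5) = 3, so the X-coordinate is 3/5 = 3/5.
[XWZ] = ½·(1·(53/5−11) + 0·(11−11) + 6·(11−(53/5))) = ½·(-2/5 + 0 + 12/5) = 1, so the Y-coordinate is 1/5.
[XYW] = ½·(1·(9−(53/5)) + (-9)·(53/5−11) + 0·(11−9)) = ½·(-8/5 + 18/5 + 0) = 1, so the Z-coordinate is 1/5.

(3/5, 1/5, 1/5)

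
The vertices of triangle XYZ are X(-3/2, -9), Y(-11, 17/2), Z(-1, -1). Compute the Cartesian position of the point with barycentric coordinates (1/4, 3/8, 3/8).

(-39/8, 9/16)

W = (1/4)·X + (3/8)·Y + (3/8)·Z.
x-coordinate: (1/4)·(-3/2) + (3/8)·(-11) + (3/8)·(-1) = -39/8.
y-coordinate: (1/4)·(-9) + (3/8)·(17/2) + (3/8)·(-1) = 9/16.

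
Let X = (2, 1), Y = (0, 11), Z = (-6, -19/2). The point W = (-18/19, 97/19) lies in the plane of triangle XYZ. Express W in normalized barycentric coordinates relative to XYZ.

Signed area of the reference triangle: [XYZ] = ½·(2·(11−(-19/2)) + 0·(-19/2−1) + (-6)·(1−11)) = ½·(41 + 0 + 60) = 101/2.
[WYZ] = ½·((-18/19)·(11−(-19/2)) + 0·(-19/2−(97/19)) + (-6)·(97/19−11)) = ½·(-369/19 + 0 + 672/19) = 303/38, so the X-coordinate is (303/38)/(101/2) = 3/19.
[XWZ] = ½·(2·(97/19−(-19/2)) + (-18/19)·(-19/2−1) + (-6)·(1−(97/19))) = ½·(555/19 + 189/19 + 468/19) = 606/19, so the Y-coordinate is 12/19.
[XYW] = ½·(2·(11−(97/19)) + 0·(97/19−1) + (-18/19)·(1−11)) = ½·(224/19 + 0 + 180/19) = 202/19, so the Z-coordinate is 4/19.

(3/19, 12/19, 4/19)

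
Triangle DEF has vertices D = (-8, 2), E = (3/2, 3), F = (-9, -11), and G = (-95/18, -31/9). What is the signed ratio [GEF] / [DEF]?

[DEF] = ½·((-8)·(3−(-11)) + (3/2)·(-11−2) + (-9)·(2−3)) = ½·(-112 − 39/2 + 9) = -245/4.
[GEF] = ½·((-95/18)·(3−(-11)) + (3/2)·(-11−(-31/9)) + (-9)·(-31/9−3)) = ½·(-665/9 − 34/3 + 58) = -245/18, so the ratio is (-245/18)/(-245/4) = 2/9.

2/9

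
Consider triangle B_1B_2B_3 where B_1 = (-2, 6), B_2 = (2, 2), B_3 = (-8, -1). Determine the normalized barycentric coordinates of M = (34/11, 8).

Signed area of the reference triangle: [B_1B_2B_3] = ½·((-2)·(2−(-1)) + 2·(-1−6) + (-8)·(6−2)) = ½·(-6 − 14 − 32) = -26.
[MB_2B_3] = ½·((34/11)·(2−(-1)) + 2·(-1−8) + (-8)·(8−2)) = ½·(102/11 − 18 − 48) = -312/11, so the B_1-coordinate is (-312/11)/(-26) = 12/11.
[B_1MB_3] = ½·((-2)·(8−(-1)) + (34/11)·(-1−6) + (-8)·(6−8)) = ½·(-18 − 238/11 + 16) = -130/11, so the B_2-coordinate is 5/11.
[B_1B_2M] = ½·((-2)·(2−8) + 2·(8−6) + (34/11)·(6−2)) = ½·(12 + 4 + 136/11) = 156/11, so the B_3-coordinate is -6/11.
Check: 12/11 + 5/11 − 6/11 = 1.

(12/11, 5/11, -6/11)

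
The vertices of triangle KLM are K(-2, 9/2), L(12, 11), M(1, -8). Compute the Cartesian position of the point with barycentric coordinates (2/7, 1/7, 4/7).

N = (2/7)·K + (1/7)·L + (4/7)·M.
x-coordinate: (2/7)·(-2) + (1/7)·12 + (4/7)·1 = 12/7.
y-coordinate: (2/7)·(9/2) + (1/7)·11 + (4/7)·(-8) = -12/7.

(12/7, -12/7)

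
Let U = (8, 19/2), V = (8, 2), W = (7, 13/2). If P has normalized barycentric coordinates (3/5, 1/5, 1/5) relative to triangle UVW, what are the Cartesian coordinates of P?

P = (3/5)·U + (1/5)·V + (1/5)·W.
x-coordinate: (3/5)·8 + (1/5)·8 + (1/5)·7 = 39/5.
y-coordinate: (3/5)·(19/2) + (1/5)·2 + (1/5)·(13/2) = 37/5.

(39/5, 37/5)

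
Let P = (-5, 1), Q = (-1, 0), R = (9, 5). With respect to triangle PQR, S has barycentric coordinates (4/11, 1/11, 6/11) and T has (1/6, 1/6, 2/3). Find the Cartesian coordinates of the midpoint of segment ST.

Barycentric coordinates of the midpoint are the average: (35/132, 17/132, 20/33).
Converting: (35/132)·P + (17/132)·Q + (20/33)·R = (4, 145/44).

(4, 145/44)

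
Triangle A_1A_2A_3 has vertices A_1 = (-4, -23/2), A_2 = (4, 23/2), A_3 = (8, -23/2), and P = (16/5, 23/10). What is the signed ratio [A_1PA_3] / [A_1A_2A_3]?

[A_1A_2A_3] = ½·((-4)·(23/2−(-23/2)) + 4·(-23/2−(-23/2)) + 8·(-23/2−(23/2))) = ½·(-92 + 0 − 184) = -138.
[A_1PA_3] = ½·((-4)·(23/10−(-23/2)) + (16/5)·(-23/2−(-23/2)) + 8·(-23/2−(23/10))) = ½·(-276/5 + 0 − 552/5) = -414/5, so the ratio is (-414/5)/(-138) = 3/5.

3/5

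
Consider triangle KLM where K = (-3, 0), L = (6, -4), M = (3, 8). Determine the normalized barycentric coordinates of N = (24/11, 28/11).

Signed area of the reference triangle: [KLM] = ½·((-3)·(-4−8) + 6·(8−0) + 3·(0−(-4))) = ½·(36 + 48 + 12) = 48.
[NLM] = ½·((24/11)·(-4−8) + 6·(8−(28/11)) + 3·(28/11−(-4))) = ½·(-288/11 + 360/11 + 216/11) = 144/11, so the K-coordinate is (144/11)/48 = 3/11.
[KNM] = ½·((-3)·(28/11−8) + (24/11)·(8−0) + 3·(0−(28/11))) = ½·(180/11 + 192/11 − 84/11) = 144/11, so the L-coordinate is 3/11.
[KLN] = ½·((-3)·(-4−(28/11)) + 6·(28/11−0) + (24/11)·(0−(-4))) = ½·(216/11 + 168/11 + 96/11) = 240/11, so the M-coordinate is 5/11.

(3/11, 3/11, 5/11)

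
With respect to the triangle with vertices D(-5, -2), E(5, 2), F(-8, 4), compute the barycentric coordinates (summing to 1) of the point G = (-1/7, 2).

Signed area of the reference triangle: [DEF] = ½·((-5)·(2−4) + 5·(4−(-2)) + (-8)·(-2−2)) = ½·(10 + 30 + 32) = 36.
[GEF] = ½·((-1/7)·(2−4) + 5·(4−2) + (-8)·(2−2)) = ½·(2/7 + 10 + 0) = 36/7, so the D-coordinate is (36/7)/36 = 1/7.
[DGF] = ½·((-5)·(2−4) + (-1/7)·(4−(-2)) + (-8)·(-2−2)) = ½·(10 − 6/7 + 32) = 144/7, so the E-coordinate is 4/7.
[DEG] = ½·((-5)·(2−2) + 5·(2−(-2)) + (-1/7)·(-2−2)) = ½·(0 + 20 + 4/7) = 72/7, so the F-coordinate is 2/7.
Check: 1/7 + 4/7 + 2/7 = 1.

(1/7, 4/7, 2/7)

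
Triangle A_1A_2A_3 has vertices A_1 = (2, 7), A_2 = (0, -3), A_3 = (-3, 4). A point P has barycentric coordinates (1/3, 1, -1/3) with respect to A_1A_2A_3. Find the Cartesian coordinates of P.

P = (1/3)·A_1 + 1·A_2 + (-1/3)·A_3.
x-coordinate: (1/3)·2 + 1·0 + (-1/3)·(-3) = 5/3.
y-coordinate: (1/3)·7 + 1·(-3) + (-1/3)·4 = -2.

(5/3, -2)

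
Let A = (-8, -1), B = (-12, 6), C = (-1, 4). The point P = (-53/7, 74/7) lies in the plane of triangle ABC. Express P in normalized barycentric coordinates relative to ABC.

(-6/7, 8/7, 5/7)

Signed area of the reference triangle: [ABC] = ½·((-8)·(6−4) + (-12)·(4−(-1)) + (-1)·(-1−6)) = ½·(-16 − 60 + 7) = -69/2.
[PBC] = ½·((-53/7)·(6−4) + (-12)·(4−(74/7)) + (-1)·(74/7−6)) = ½·(-106/7 + 552/7 − 32/7) = 207/7, so the A-coordinate is (207/7)/(-69/2) = -6/7.
[APC] = ½·((-8)·(74/7−4) + (-53/7)·(4−(-1)) + (-1)·(-1−(74/7))) = ½·(-368/7 − 265/7 + 81/7) = -276/7, so the B-coordinate is 8/7.
[ABP] = ½·((-8)·(6−(74/7)) + (-12)·(74/7−(-1)) + (-53/7)·(-1−6)) = ½·(256/7 − 972/7 + 53) = -345/14, so the C-coordinate is 5/7.
Check: -6/7 + 8/7 + 5/7 = 1.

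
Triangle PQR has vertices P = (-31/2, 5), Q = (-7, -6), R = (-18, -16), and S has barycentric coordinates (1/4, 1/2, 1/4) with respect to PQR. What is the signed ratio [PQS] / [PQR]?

1/4

The signed ratio [PQS]/[PQR] equals the barycentric coordinate of S at vertex R, which is 1/4.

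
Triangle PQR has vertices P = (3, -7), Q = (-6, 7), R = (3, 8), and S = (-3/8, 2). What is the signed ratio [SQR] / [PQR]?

3/8

[PQR] = ½·(3·(7−8) + (-6)·(8−(-7)) + 3·(-7−7)) = ½·(-3 − 90 − 42) = -135/2.
[SQR] = ½·((-3/8)·(7−8) + (-6)·(8−2) + 3·(2−7)) = ½·(3/8 − 36 − 15) = -405/16, so the ratio is (-405/16)/(-135/2) = 3/8.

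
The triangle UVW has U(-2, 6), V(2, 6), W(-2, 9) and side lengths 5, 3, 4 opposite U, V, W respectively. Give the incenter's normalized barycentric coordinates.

(5/12, 1/4, 1/3)

The incenter has barycentric coordinates proportional to the opposite side lengths: (5 : 3 : 4).
Normalizing by 5+3+4 = 12 gives (5/12, 1/4, 1/3).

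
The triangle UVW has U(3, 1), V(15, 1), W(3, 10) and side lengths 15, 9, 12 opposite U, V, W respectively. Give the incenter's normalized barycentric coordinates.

(5/12, 1/4, 1/3)

The incenter has barycentric coordinates proportional to the opposite side lengths: (15 : 9 : 12).
Normalizing by 15+9+12 = 36 gives (5/12, 1/4, 1/3).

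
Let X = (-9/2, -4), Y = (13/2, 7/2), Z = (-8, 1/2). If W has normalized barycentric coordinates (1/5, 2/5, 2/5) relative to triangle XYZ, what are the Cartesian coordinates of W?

(-3/2, 4/5)

W = (1/5)·X + (2/5)·Y + (2/5)·Z.
x-coordinate: (1/5)·(-9/2) + (2/5)·(13/2) + (2/5)·(-8) = -3/2.
y-coordinate: (1/5)·(-4) + (2/5)·(7/2) + (2/5)·(1/2) = 4/5.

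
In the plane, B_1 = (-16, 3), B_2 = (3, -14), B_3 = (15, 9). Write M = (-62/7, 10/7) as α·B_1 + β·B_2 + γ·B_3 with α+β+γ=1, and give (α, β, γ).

Signed area of the reference triangle: [B_1B_2B_3] = ½·((-16)·(-14−9) + 3·(9−3) + 15·(3−(-14))) = ½·(368 + 18 + 255) = 641/2.
[MB_2B_3] = ½·((-62/7)·(-14−9) + 3·(9−(10/7)) + 15·(10/7−(-14))) = ½·(1426/7 + 159/7 + 1620/7) = 3205/14, so the B_1-coordinate is (3205/14)/(641/2) = 5/7.
[B_1MB_3] = ½·((-16)·(10/7−9) + (-62/7)·(9−3) + 15·(3−(10/7))) = ½·(848/7 − 372/7 + 165/7) = 641/14, so the B_2-coordinate is 1/7.
[B_1B_2M] = ½·((-16)·(-14−(10/7)) + 3·(10/7−3) + (-62/7)·(3−(-14))) = ½·(1728/7 − 33/7 − 1054/7) = 641/14, so the B_3-coordinate is 1/7.
Check: 5/7 + 1/7 + 1/7 = 1.

(5/7, 1/7, 1/7)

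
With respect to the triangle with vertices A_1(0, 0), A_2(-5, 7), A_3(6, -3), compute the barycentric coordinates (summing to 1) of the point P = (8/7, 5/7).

(2/7, 2/7, 3/7)

Signed area of the reference triangle: [A_1A_2A_3] = ½·(0·(7−(-3)) + (-5)·(-3−0) + 6·(0−7)) = ½·(0 + 15 − 42) = -27/2.
[PA_2A_3] = ½·((8/7)·(7−(-3)) + (-5)·(-3−(5/7)) + 6·(5/7−7)) = ½·(80/7 + 130/7 − 264/7) = -27/7, so the A_1-coordinate is (-27/7)/(-27/2) = 2/7.
[A_1PA_3] = ½·(0·(5/7−(-3)) + (8/7)·(-3−0) + 6·(0−(5/7))) = ½·(0 − 24/7 − 30/7) = -27/7, so the A_2-coordinate is 2/7.
[A_1A_2P] = ½·(0·(7−(5/7)) + (-5)·(5/7−0) + (8/7)·(0−7)) = ½·(0 − 25/7 − 8) = -81/14, so the A_3-coordinate is 3/7.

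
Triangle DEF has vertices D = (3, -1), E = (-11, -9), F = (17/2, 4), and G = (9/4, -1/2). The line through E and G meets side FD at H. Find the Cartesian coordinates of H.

(20/3, 7/3)

Barycentric coordinates of G with respect to DEF: (1/4, 1/4, 1/2).
On side FD the E-coordinate is zero; dropping G's E-weight 1/4 and renormalizing the remaining 1/2 : 1/4 gives weights 2/3, 1/3 on F, D.
H = (2/3)·(17/2, 4) + (1/3)·(3, -1) = (20/3, 7/3).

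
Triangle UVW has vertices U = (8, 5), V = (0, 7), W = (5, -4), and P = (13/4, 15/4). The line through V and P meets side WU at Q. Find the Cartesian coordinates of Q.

(13/2, 1/2)

Barycentric coordinates of P with respect to UVW: (1/4, 1/2, 1/4).
On side WU the V-coordinate is zero; dropping P's V-weight 1/2 and renormalizing the remaining 1/4 : 1/4 gives weights 1/2, 1/2 on W, U.
Q = (1/2)·(5, -4) + (1/2)·(8, 5) = (13/2, 1/2).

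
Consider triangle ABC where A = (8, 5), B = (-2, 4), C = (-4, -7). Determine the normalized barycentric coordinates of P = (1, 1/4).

(3/8, 1/4, 3/8)

Signed area of the reference triangle: [ABC] = ½·(8·(4−(-7)) + (-2)·(-7−5) + (-4)·(5−4)) = ½·(88 + 24 − 4) = 54.
[PBC] = ½·(1·(4−(-7)) + (-2)·(-7−(1/4)) + (-4)·(1/4−4)) = ½·(11 + 29/2 + 15) = 81/4, so the A-coordinate is (81/4)/54 = 3/8.
[APC] = ½·(8·(1/4−(-7)) + 1·(-7−5) + (-4)·(5−(1/4))) = ½·(58 − 12 − 19) = 27/2, so the B-coordinate is 1/4.
[ABP] = ½·(8·(4−(1/4)) + (-2)·(1/4−5) + 1·(5−4)) = ½·(30 + 19/2 + 1) = 81/4, so the C-coordinate is 3/8.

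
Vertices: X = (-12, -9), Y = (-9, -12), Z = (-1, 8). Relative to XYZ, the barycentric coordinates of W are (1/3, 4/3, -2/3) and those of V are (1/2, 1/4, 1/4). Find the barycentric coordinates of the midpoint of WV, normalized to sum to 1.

Since both coordinate triples sum to 1, the midpoint's barycentrics are the componentwise average.
(1/3+1/2)/2 = 5/12; similarly 19/24 and -5/24.

(5/12, 19/24, -5/24)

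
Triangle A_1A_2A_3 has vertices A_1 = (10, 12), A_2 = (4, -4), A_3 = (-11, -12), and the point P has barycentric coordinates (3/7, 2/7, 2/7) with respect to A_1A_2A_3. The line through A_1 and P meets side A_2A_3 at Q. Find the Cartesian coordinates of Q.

Line A_1P meets A_2A_3 where the A_1-coordinate vanishes; zeroing P's A_1-weight and renormalizing leaves A_2, A_3-weights 2/7 : 2/7 → (1/2, 1/2).
So Q = (1/2)·A_2 + (1/2)·A_3 = (-7/2, -8).

(-7/2, -8)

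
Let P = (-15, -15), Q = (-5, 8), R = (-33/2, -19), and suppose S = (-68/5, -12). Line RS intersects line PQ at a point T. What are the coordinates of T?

Barycentric coordinates of S with respect to PQR: (2/5, 1/5, 2/5).
On side PQ the R-coordinate is zero; dropping S's R-weight 2/5 and renormalizing the remaining 2/5 : 1/5 gives weights 2/3, 1/3 on P, Q.
T = (2/3)·(-15, -15) + (1/3)·(-5, 8) = (-35/3, -22/3).

(-35/3, -22/3)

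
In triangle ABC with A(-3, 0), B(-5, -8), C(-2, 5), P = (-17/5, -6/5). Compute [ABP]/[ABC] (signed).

2/5

[ABC] = ½·((-3)·(-8−5) + (-5)·(5−0) + (-2)·(0−(-8))) = ½·(39 − 25 − 16) = -1.
[ABP] = ½·((-3)·(-8−(-6/5)) + (-5)·(-6/5−0) + (-17/5)·(0−(-8))) = ½·(102/5 + 6 − 136/5) = -2/5, so the ratio is (-2/5)/(-1) = 2/5.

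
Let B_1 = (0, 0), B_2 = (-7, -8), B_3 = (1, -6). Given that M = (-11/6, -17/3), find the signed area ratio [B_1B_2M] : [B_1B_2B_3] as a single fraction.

1/2

[B_1B_2B_3] = ½·(0·(-8−(-6)) + (-7)·(-6−0) + 1·(0−(-8))) = ½·(0 + 42 + 8) = 25.
[B_1B_2M] = ½·(0·(-8−(-17/3)) + (-7)·(-17/3−0) + (-11/6)·(0−(-8))) = ½·(0 + 119/3 − 44/3) = 25/2, so the ratio is (25/2)/25 = 1/2.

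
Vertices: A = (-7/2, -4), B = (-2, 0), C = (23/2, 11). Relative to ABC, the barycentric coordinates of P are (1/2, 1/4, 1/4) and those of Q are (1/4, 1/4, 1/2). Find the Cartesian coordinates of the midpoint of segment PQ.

(5/2, 21/8)

Barycentric coordinates of the midpoint are the average: (3/8, 1/4, 3/8).
Converting: (3/8)·A + (1/4)·B + (3/8)·C = (5/2, 21/8).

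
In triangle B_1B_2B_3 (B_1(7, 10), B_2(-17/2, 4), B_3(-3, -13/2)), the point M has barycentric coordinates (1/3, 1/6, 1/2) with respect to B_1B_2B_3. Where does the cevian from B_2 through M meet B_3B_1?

(1, 1/10)

Line B_2M meets B_3B_1 where the B_2-coordinate vanishes; zeroing M's B_2-weight and renormalizing leaves B_3, B_1-weights 1/2 : 1/3 → (3/5, 2/5).
So N = (3/5)·B_3 + (2/5)·B_1 = (1, 1/10).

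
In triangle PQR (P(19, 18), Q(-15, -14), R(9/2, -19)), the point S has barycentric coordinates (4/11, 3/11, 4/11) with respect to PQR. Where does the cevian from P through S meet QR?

(-27/7, -118/7)

Line PS meets QR where the P-coordinate vanishes; zeroing S's P-weight and renormalizing leaves Q, R-weights 3/11 : 4/11 → (3/7, 4/7).
So T = (3/7)·Q + (4/7)·R = (-27/7, -118/7).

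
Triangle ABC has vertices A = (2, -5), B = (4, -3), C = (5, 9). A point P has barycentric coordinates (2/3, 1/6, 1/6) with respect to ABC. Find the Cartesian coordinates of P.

(17/6, -7/3)

P = (2/3)·A + (1/6)·B + (1/6)·C.
x-coordinate: (2/3)·2 + (1/6)·4 + (1/6)·5 = 17/6.
y-coordinate: (2/3)·(-5) + (1/6)·(-3) + (1/6)·9 = -7/3.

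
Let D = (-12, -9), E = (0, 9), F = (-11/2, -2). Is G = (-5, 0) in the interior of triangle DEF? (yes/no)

yes

Barycentric coordinates of G: (1/6, 19/66, 6/11).
The three coordinates are positive, positive, positive; a point is interior exactly when all three are positive.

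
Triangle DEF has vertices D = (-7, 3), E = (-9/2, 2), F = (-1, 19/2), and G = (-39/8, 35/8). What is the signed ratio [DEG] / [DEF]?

[DEF] = ½·((-7)·(2−(19/2)) + (-9/2)·(19/2−3) + (-1)·(3−2)) = ½·(105/2 − 117/4 − 1) = 89/8.
[DEG] = ½·((-7)·(2−(35/8)) + (-9/2)·(35/8−3) + (-39/8)·(3−2)) = ½·(133/8 − 99/16 − 39/8) = 89/32, so the ratio is (89/32)/(89/8) = 1/4.

1/4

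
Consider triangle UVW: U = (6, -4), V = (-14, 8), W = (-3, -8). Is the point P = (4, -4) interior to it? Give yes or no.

Barycentric coordinates of P: (39/47, 2/47, 6/47).
The three coordinates are positive, positive, positive; a point is interior exactly when all three are positive.

yes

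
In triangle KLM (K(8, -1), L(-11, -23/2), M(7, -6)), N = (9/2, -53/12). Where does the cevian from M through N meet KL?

(13/4, -29/8)

Barycentric coordinates of N with respect to KLM: (1/2, 1/6, 1/3).
On side KL the M-coordinate is zero; dropping N's M-weight 1/3 and renormalizing the remaining 1/2 : 1/6 gives weights 3/4, 1/4 on K, L.
J = (3/4)·(8, -1) + (1/4)·(-11, -23/2) = (13/4, -29/8).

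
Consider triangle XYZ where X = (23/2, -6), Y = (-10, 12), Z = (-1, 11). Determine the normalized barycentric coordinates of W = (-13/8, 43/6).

Signed area of the reference triangle: [XYZ] = ½·((23/2)·(12−11) + (-10)·(11−(-6)) + (-1)·(-6−12)) = ½·(23/2 − 170 + 18) = -281/4.
[WYZ] = ½·((-13/8)·(12−11) + (-10)·(11−(43/6)) + (-1)·(43/6−12)) = ½·(-13/8 − 115/3 + 29/6) = -281/16, so the X-coordinate is (-281/16)/(-281/4) = 1/4.
[XWZ] = ½·((23/2)·(43/6−11) + (-13/8)·(11−(-6)) + (-1)·(-6−(43/6))) = ½·(-529/12 − 221/8 + 79/6) = -1405/48, so the Y-coordinate is 5/12.
[XYW] = ½·((23/2)·(12−(43/6)) + (-10)·(43/6−(-6)) + (-13/8)·(-6−12)) = ½·(667/12 − 395/3 + 117/4) = -281/12, so the Z-coordinate is 1/3.
Check: 1/4 + 5/12 + 1/3 = 1.

(1/4, 5/12, 1/3)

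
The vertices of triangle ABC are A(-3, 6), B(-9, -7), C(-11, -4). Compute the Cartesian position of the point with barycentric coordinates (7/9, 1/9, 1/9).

(-41/9, 31/9)

P = (7/9)·A + (1/9)·B + (1/9)·C.
x-coordinate: (7/9)·(-3) + (1/9)·(-9) + (1/9)·(-11) = -41/9.
y-coordinate: (7/9)·6 + (1/9)·(-7) + (1/9)·(-4) = 31/9.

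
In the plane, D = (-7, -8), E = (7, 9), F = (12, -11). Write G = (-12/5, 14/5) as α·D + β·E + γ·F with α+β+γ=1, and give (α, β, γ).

(3/5, 3/5, -1/5)

Signed area of the reference triangle: [DEF] = ½·((-7)·(9−(-11)) + 7·(-11−(-8)) + 12·(-8−9)) = ½·(-140 − 21 − 204) = -365/2.
[GEF] = ½·((-12/5)·(9−(-11)) + 7·(-11−(14/5)) + 12·(14/5−9)) = ½·(-48 − 483/5 − 372/5) = -219/2, so the D-coordinate is (-219/2)/(-365/2) = 3/5.
[DGF] = ½·((-7)·(14/5−(-11)) + (-12/5)·(-11−(-8)) + 12·(-8−(14/5))) = ½·(-483/5 + 36/5 − 648/5) = -219/2, so the E-coordinate is 3/5.
[DEG] = ½·((-7)·(9−(14/5)) + 7·(14/5−(-8)) + (-12/5)·(-8−9)) = ½·(-217/5 + 378/5 + 204/5) = 73/2, so the F-coordinate is -1/5.
Check: 3/5 + 3/5 − 1/5 = 1.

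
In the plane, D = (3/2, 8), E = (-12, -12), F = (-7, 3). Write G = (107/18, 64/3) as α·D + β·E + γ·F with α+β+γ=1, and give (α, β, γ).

Signed area of the reference triangle: [DEF] = ½·((3/2)·(-12−3) + (-12)·(3−8) + (-7)·(8−(-12))) = ½·(-45/2 + 60 − 140) = -205/4.
[GEF] = ½·((107/18)·(-12−3) + (-12)·(3−(64/3)) + (-7)·(64/3−(-12))) = ½·(-535/6 + 220 − 700/3) = -205/4, so the D-coordinate is (-205/4)/(-205/4) = 1.
[DGF] = ½·((3/2)·(64/3−3) + (107/18)·(3−8) + (-7)·(8−(64/3))) = ½·(55/2 − 535/18 + 280/3) = 410/9, so the E-coordinate is -8/9.
[DEG] = ½·((3/2)·(-12−(64/3)) + (-12)·(64/3−8) + (107/18)·(8−(-12))) = ½·(-50 − 160 + 1070/9) = -410/9, so the F-coordinate is 8/9.
Check: 1 − 8/9 + 8/9 = 1.

(1, -8/9, 8/9)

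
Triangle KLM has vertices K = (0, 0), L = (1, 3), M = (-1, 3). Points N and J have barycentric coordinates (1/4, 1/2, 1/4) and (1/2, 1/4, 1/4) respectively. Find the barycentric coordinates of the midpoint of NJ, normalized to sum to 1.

(3/8, 3/8, 1/4)

Since both coordinate triples sum to 1, the midpoint's barycentrics are the componentwise average.
(1/4+1/2)/2 = 3/8; similarly 3/8 and 1/4.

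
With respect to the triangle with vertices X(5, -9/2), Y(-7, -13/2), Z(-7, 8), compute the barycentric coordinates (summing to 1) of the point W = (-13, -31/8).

Signed area of the reference triangle: [XYZ] = ½·(5·(-13/2−8) + (-7)·(8−(-9/2)) + (-7)·(-9/2−(-13/2))) = ½·(-145/2 − 175/2 − 14) = -87.
[WYZ] = ½·((-13)·(-13/2−8) + (-7)·(8−(-31/8)) + (-7)·(-31/8−(-13/2))) = ½·(377/2 − 665/8 − 147/8) = 87/2, so the X-coordinate is (87/2)/(-87) = -1/2.
[XWZ] = ½·(5·(-31/8−8) + (-13)·(8−(-9/2)) + (-7)·(-9/2−(-31/8))) = ½·(-475/8 − 325/2 + 35/8) = -435/4, so the Y-coordinate is 5/4.
[XYW] = ½·(5·(-13/2−(-31/8)) + (-7)·(-31/8−(-9/2)) + (-13)·(-9/2−(-13/2))) = ½·(-105/8 − 35/8 − 26) = -87/4, so the Z-coordinate is 1/4.

(-1/2, 5/4, 1/4)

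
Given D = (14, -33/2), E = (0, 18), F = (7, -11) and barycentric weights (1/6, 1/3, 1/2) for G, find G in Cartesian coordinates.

(35/6, -9/4)

G = (1/6)·D + (1/3)·E + (1/2)·F.
x-coordinate: (1/6)·14 + (1/3)·0 + (1/2)·7 = 35/6.
y-coordinate: (1/6)·(-33/2) + (1/3)·18 + (1/2)·(-11) = -9/4.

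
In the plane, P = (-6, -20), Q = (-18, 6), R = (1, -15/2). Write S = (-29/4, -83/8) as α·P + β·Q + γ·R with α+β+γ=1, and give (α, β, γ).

(1/2, 1/4, 1/4)

Signed area of the reference triangle: [PQR] = ½·((-6)·(6−(-15/2)) + (-18)·(-15/2−(-20)) + 1·(-20−6)) = ½·(-81 − 225 − 26) = -166.
[SQR] = ½·((-29/4)·(6−(-15/2)) + (-18)·(-15/2−(-83/8)) + 1·(-83/8−6)) = ½·(-783/8 − 207/4 − 131/8) = -83, so the P-coordinate is (-83)/(-166) = 1/2.
[PSR] = ½·((-6)·(-83/8−(-15/2)) + (-29/4)·(-15/2−(-20)) + 1·(-20−(-83/8))) = ½·(69/4 − 725/8 − 77/8) = -83/2, so the Q-coordinate is 1/4.
[PQS] = ½·((-6)·(6−(-83/8)) + (-18)·(-83/8−(-20)) + (-29/4)·(-20−6)) = ½·(-393/4 − 693/4 + 377/2) = -83/2, so the R-coordinate is 1/4.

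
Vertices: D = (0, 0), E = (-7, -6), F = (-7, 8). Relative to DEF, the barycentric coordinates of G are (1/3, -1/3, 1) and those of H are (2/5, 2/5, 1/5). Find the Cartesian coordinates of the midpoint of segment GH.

(-133/30, 23/5)

Barycentric coordinates of the midpoint are the average: (11/30, 1/30, 3/5).
Converting: (11/30)·D + (1/30)·E + (3/5)·F = (-133/30, 23/5).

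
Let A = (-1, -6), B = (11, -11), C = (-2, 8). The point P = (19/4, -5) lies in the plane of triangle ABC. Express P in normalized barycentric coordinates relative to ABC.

(1/4, 1/2, 1/4)

Signed area of the reference triangle: [ABC] = ½·((-1)·(-11−8) + 11·(8−(-6)) + (-2)·(-6−(-11))) = ½·(19 + 154 − 10) = 163/2.
[PBC] = ½·((19/4)·(-11−8) + 11·(8−(-5)) + (-2)·(-5−(-11))) = ½·(-361/4 + 143 − 12) = 163/8, so the A-coordinate is (163/8)/(163/2) = 1/4.
[APC] = ½·((-1)·(-5−8) + (19/4)·(8−(-6)) + (-2)·(-6−(-5))) = ½·(13 + 133/2 + 2) = 163/4, so the B-coordinate is 1/2.
[ABP] = ½·((-1)·(-11−(-5)) + 11·(-5−(-6)) + (19/4)·(-6−(-11))) = ½·(6 + 11 + 95/4) = 163/8, so the C-coordinate is 1/4.
Check: 1/4 + 1/2 + 1/4 = 1.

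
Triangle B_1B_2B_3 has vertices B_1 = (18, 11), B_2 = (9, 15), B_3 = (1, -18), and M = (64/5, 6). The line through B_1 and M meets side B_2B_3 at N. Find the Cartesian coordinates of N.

(5, -3/2)

Barycentric coordinates of M with respect to B_1B_2B_3: (3/5, 1/5, 1/5).
On side B_2B_3 the B_1-coordinate is zero; dropping M's B_1-weight 3/5 and renormalizing the remaining 1/5 : 1/5 gives weights 1/2, 1/2 on B_2, B_3.
N = (1/2)·(9, 15) + (1/2)·(1, -18) = (5, -3/2).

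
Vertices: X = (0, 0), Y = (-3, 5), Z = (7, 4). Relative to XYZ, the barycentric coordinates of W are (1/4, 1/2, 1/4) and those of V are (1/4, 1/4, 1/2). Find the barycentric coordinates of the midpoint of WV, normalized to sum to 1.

(1/4, 3/8, 3/8)

Since both coordinate triples sum to 1, the midpoint's barycentrics are the componentwise average.
(1/4+1/4)/2 = 1/4; similarly 3/8 and 3/8.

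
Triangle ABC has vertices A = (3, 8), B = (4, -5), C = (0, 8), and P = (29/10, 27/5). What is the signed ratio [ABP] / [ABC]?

1/10

[ABC] = ½·(3·(-5−8) + 4·(8−8) + 0·(8−(-5))) = ½·(-39 + 0 + 0) = -39/2.
[ABP] = ½·(3·(-5−(27/5)) + 4·(27/5−8) + (29/10)·(8−(-5))) = ½·(-156/5 − 52/5 + 377/10) = -39/20, so the ratio is (-39/20)/(-39/2) = 1/10.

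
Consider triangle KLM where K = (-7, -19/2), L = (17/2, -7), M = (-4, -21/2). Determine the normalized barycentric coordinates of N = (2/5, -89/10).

Signed area of the reference triangle: [KLM] = ½·((-7)·(-7−(-21/2)) + (17/2)·(-21/2−(-19/2)) + (-4)·(-19/2−(-7))) = ½·(-49/2 − 17/2 + 10) = -23/2.
[NLM] = ½·((2/5)·(-7−(-21/2)) + (17/2)·(-21/2−(-89/10)) + (-4)·(-89/10−(-7))) = ½·(7/5 − 68/5 + 38/5) = -23/10, so the K-coordinate is (-23/10)/(-23/2) = 1/5.
[KNM] = ½·((-7)·(-89/10−(-21/2)) + (2/5)·(-21/2−(-19/2)) + (-4)·(-19/2−(-89/10))) = ½·(-56/5 − 2/5 + 12/5) = -23/5, so the L-coordinate is 2/5.
[KLN] = ½·((-7)·(-7−(-89/10)) + (17/2)·(-89/10−(-19/2)) + (2/5)·(-19/2−(-7))) = ½·(-133/10 + 51/10 − 1) = -23/5, so the M-coordinate is 2/5.
Check: 1/5 + 2/5 + 2/5 = 1.

(1/5, 2/5, 2/5)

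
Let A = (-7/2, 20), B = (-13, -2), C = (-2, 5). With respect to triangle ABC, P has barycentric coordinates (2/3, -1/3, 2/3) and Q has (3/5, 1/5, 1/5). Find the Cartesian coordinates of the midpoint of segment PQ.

Barycentric coordinates of the midpoint are the average: (19/30, -1/15, 13/30).
Converting: (19/30)·A + (-1/15)·B + (13/30)·C = (-133/60, 449/30).

(-133/60, 449/30)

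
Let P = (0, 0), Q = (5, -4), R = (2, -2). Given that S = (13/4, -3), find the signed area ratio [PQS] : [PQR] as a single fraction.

1

[PQR] = ½·(0·(-4−(-2)) + 5·(-2−0) + 2·(0−(-4))) = ½·(0 − 10 + 8) = -1.
[PQS] = ½·(0·(-4−(-3)) + 5·(-3−0) + (13/4)·(0−(-4))) = ½·(0 − 15 + 13) = -1, so the ratio is (-1)/(-1) = 1.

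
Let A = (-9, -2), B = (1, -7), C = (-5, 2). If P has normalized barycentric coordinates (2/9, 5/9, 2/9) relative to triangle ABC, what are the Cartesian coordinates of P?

P = (2/9)·A + (5/9)·B + (2/9)·C.
x-coordinate: (2/9)·(-9) + (5/9)·1 + (2/9)·(-5) = -23/9.
y-coordinate: (2/9)·(-2) + (5/9)·(-7) + (2/9)·2 = -35/9.

(-23/9, -35/9)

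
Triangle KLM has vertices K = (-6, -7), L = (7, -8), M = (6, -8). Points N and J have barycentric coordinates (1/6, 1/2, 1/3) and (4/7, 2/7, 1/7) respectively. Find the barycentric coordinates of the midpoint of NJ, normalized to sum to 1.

Since both coordinate triples sum to 1, the midpoint's barycentrics are the componentwise average.
(1/6+4/7)/2 = 31/84; similarly 11/28 and 5/21.

(31/84, 11/28, 5/21)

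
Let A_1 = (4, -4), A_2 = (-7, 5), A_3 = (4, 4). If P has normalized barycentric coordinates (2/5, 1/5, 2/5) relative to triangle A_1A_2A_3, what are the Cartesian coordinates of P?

P = (2/5)·A_1 + (1/5)·A_2 + (2/5)·A_3.
x-coordinate: (2/5)·4 + (1/5)·(-7) + (2/5)·4 = 9/5.
y-coordinate: (2/5)·(-4) + (1/5)·5 + (2/5)·4 = 1.

(9/5, 1)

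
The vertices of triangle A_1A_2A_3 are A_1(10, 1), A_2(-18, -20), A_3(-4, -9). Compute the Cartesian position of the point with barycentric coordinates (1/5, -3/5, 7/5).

(36/5, -2/5)

P = (1/5)·A_1 + (-3/5)·A_2 + (7/5)·A_3.
x-coordinate: (1/5)·10 + (-3/5)·(-18) + (7/5)·(-4) = 36/5.
y-coordinate: (1/5)·1 + (-3/5)·(-20) + (7/5)·(-9) = -2/5.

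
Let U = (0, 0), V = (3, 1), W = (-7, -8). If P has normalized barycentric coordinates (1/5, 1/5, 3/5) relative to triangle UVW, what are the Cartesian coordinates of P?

P = (1/5)·U + (1/5)·V + (3/5)·W.
x-coordinate: (1/5)·0 + (1/5)·3 + (3/5)·(-7) = -18/5.
y-coordinate: (1/5)·0 + (1/5)·1 + (3/5)·(-8) = -23/5.

(-18/5, -23/5)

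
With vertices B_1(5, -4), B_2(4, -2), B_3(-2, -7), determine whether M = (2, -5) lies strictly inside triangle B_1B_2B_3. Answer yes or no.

Barycentric coordinates of M: (8/17, 2/17, 7/17).
The three coordinates are positive, positive, positive; a point is interior exactly when all three are positive.

yes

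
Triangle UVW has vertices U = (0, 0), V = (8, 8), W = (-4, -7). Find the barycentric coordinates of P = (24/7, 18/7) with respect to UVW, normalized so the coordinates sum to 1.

(1/7, 4/7, 2/7)

Signed area of the reference triangle: [UVW] = ½·(0·(8−(-7)) + 8·(-7−0) + (-4)·(0−8)) = ½·(0 − 56 + 32) = -12.
[PVW] = ½·((24/7)·(8−(-7)) + 8·(-7−(18/7)) + (-4)·(18/7−8)) = ½·(360/7 − 536/7 + 152/7) = -12/7, so the U-coordinate is (-12/7)/(-12) = 1/7.
[UPW] = ½·(0·(18/7−(-7)) + (24/7)·(-7−0) + (-4)·(0−(18/7))) = ½·(0 − 24 + 72/7) = -48/7, so the V-coordinate is 4/7.
[UVP] = ½·(0·(8−(18/7)) + 8·(18/7−0) + (24/7)·(0−8)) = ½·(0 + 144/7 − 192/7) = -24/7, so the W-coordinate is 2/7.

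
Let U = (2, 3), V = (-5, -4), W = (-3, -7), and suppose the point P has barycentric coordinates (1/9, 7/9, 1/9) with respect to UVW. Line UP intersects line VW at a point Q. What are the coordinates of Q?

Line UP meets VW where the U-coordinate vanishes; zeroing P's U-weight and renormalizing leaves V, W-weights 7/9 : 1/9 → (7/8, 1/8).
So Q = (7/8)·V + (1/8)·W = (-19/4, -35/8).

(-19/4, -35/8)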